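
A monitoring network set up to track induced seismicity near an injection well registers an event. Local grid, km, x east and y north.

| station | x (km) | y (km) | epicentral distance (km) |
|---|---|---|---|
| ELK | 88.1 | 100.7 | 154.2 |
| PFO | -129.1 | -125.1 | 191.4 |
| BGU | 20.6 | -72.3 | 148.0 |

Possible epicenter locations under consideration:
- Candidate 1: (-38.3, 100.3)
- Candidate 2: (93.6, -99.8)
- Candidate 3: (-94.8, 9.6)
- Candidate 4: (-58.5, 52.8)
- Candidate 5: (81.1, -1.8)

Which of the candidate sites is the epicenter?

Candidate 4

For each candidate, compare |candidate − station| to the reported distance:
Candidate 1: residuals ELK 27.8, PFO 51.6, BGU 34.4 → max 51.6 km
Candidate 2: residuals ELK 46.4, PFO 32.7, BGU 70.0 → max 70.0 km
Candidate 3: residuals ELK 50.1, PFO 52.4, BGU 6.5 → max 52.4 km
Candidate 4: residuals ELK 0.0, PFO 0.0, BGU 0.0 → max 0.0 km
Candidate 5: residuals ELK 51.5, PFO 52.3, BGU 55.1 → max 55.1 km
Only Candidate 4 has all residuals ≈ 0.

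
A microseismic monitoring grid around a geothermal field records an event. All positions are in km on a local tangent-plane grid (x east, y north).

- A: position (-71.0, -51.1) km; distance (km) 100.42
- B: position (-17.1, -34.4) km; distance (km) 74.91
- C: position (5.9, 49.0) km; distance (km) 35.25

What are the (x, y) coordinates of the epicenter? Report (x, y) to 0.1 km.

Circle about each station: (x + 71.0)² + (y + 51.1)² = 100.42²; (x + 17.1)² + (y + 34.4)² = 74.91²; (x − 5.9)² + (y − 49.0)² = 35.25².
Subtracting pairs of circle equations eliminates x²+y² and gives linear equations (the radical axes):
107.8 x + 33.4 y = -1703.77
153.8 x + 200.2 y = 3625.21
Solving the 2×2 system: x ≈ -28.1, y ≈ 39.7 km.

(-28.1, 39.7)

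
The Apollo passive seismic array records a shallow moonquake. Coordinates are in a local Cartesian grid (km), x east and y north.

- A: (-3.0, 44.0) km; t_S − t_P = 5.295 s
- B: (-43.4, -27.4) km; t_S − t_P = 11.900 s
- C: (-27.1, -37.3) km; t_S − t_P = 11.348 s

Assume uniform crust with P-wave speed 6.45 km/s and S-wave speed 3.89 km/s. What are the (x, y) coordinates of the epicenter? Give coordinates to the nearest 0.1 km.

Distance from S−P lag: d = Δt · v_P v_S / (v_P − v_S) = Δt · (6.45·3.89)/(6.45−3.89) ≈ 9.8010·Δt.
So d_A = 51.90, d_B = 116.63, d_C = 111.22 km.
Circle about each station: (x + 3.0)² + (y − 44.0)² = 51.90²; (x + 43.4)² + (y + 27.4)² = 116.63²; (x + 27.1)² + (y + 37.3)² = 111.22².
Subtracting the A equation from the B and C equations removes the quadratic terms:
-80.8 x − 142.8 y = -10219.63
-48.2 x − 162.6 y = -9495.58
Solving the 2×2 system: x ≈ 48.9, y ≈ 43.9 km.

x ≈ 48.9 km, y ≈ 43.9 km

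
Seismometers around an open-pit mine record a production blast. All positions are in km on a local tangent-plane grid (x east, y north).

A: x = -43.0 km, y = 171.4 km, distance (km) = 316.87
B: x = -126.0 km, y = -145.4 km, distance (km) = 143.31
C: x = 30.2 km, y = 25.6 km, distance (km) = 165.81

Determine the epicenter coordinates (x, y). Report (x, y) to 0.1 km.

x ≈ 17.2 km, y ≈ -139.7 km

Circle about each station: (x + 43.0)² + (y − 171.4)² = 316.87²; (x + 126.0)² + (y + 145.4)² = 143.31²; (x − 30.2)² + (y − 25.6)² = 165.81².
Subtracting the A equation from the B and C equations removes the quadratic terms:
-166.0 x − 633.6 y = 85659.04
146.4 x − 291.6 y = 43254.08
Solving the 2×2 system: x ≈ 17.2, y ≈ -139.7 km.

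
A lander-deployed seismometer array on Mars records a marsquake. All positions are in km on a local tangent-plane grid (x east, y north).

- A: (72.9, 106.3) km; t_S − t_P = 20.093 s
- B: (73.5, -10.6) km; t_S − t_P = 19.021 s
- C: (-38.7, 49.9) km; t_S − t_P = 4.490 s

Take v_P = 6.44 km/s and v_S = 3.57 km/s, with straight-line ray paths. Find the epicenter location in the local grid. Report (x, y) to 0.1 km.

x ≈ -71.7 km, y ≈ 35.6 km

Distance from S−P lag: d = Δt · v_P v_S / (v_P − v_S) = Δt · (6.44·3.57)/(6.44−3.57) ≈ 8.0107·Δt.
So d_A = 160.96, d_B = 152.37, d_C = 35.97 km.
Circle about each station: (x − 72.9)² + (y − 106.3)² = 160.96²; (x − 73.5)² + (y + 10.6)² = 152.37²; (x + 38.7)² + (y − 49.9)² = 35.97².
Subtracting pairs of circle equations eliminates x²+y² and gives linear equations (the radical axes):
1.2 x − 233.8 y = -8407.99
-223.2 x − 112.8 y = 11987.88
Solving the 2×2 system: x ≈ -71.7, y ≈ 35.6 km.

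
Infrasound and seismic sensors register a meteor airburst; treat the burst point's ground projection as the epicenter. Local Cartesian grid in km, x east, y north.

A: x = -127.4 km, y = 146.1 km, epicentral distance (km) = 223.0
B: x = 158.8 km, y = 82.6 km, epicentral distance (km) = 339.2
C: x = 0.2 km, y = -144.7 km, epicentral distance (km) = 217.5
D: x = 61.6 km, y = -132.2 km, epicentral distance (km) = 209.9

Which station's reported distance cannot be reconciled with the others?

Solve using three stations at a time. Using A, B, D (subtract circle equations pairwise → linear system) gives (x, y) ≈ (-140.8, -76.5).
Distances from that point to each station vs reported:
  A: calculated 223.0 vs reported 223.0 → residual 0.0 km
  B: calculated 339.2 vs reported 339.2 → residual 0.0 km
  C: calculated 156.6 vs reported 217.5 → residual 60.9 km
  D: calculated 209.9 vs reported 209.9 → residual 0.0 km
A, B, D are mutually consistent (residuals ≈ 0); C is off by 60.9 km.

C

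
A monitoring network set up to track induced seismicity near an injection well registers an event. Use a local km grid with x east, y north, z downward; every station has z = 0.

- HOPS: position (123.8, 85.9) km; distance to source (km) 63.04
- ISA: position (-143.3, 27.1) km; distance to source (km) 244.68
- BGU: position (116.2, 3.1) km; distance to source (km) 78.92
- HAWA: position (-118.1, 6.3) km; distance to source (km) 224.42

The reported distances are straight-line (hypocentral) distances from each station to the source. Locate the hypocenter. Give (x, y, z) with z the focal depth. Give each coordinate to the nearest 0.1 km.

Each station gives a sphere (x−x_i)² + (y−y_i)² + z² = d_i² (stations at z=0).
Subtracting the HOPS sphere from ISA and BGU: z² cancels, leaving linear equations in x and y:
-534.2 x − 117.6 y = -57330.21
-15.2 x − 165.6 y = -11447.52
Solving: x ≈ 94.001, y ≈ 60.499 km (keep extra digits for the depth step; rounded: 94.0, 60.5).
Then from the HOPS sphere: z² = 63.04² − (x − 123.8)² − (y − 85.9)² with x = 94.001, y = 60.499, so z ≈ 49.405 ≈ 49.4 km.
Check against HAWA (with the unrounded solution): distance 224.42 ≈ 224.42 km. ✓

x ≈ 94.0 km, y ≈ 60.5 km, depth ≈ 49.4 km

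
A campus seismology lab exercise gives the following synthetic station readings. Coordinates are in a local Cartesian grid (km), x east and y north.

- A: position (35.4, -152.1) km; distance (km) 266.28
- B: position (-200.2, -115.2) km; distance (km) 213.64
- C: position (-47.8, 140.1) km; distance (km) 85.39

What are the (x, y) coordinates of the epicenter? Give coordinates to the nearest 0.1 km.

-103.3 km east, 75.2 km north

Circle about each station: (x − 35.4)² + (y + 152.1)² = 266.28²; (x + 200.2)² + (y + 115.2)² = 213.64²; (x + 47.8)² + (y − 140.1)² = 85.39².
Subtracting the A equation from the B and C equations removes the quadratic terms:
-471.2 x + 73.8 y = 54226.50
-166.4 x + 584.4 y = 61138.87
Solving the 2×2 system: x ≈ -103.3, y ≈ 75.2 km.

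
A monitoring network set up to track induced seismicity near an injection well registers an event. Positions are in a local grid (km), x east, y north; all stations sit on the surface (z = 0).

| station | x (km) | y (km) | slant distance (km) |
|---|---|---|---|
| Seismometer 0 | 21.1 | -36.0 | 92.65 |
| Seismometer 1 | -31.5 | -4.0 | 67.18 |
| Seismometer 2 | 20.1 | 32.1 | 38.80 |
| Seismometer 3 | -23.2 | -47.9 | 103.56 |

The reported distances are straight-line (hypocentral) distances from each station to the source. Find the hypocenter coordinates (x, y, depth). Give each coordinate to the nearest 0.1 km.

(-1.5, 49.7, 27.0)

Each station gives a sphere (x−x_i)² + (y−y_i)² + z² = d_i² (stations at z=0).
Subtracting the Seismometer 0 sphere from Seismometer 1 and Seismometer 2: z² cancels, leaving linear equations in x and y:
-105.2 x + 64.0 y = 3337.91
-2.0 x + 136.2 y = 6771.79
Solving: x ≈ -1.495, y ≈ 49.698 km (keep extra digits for the depth step; rounded: -1.5, 49.7).
Then from the Seismometer 0 sphere: z² = 92.65² − (x − 21.1)² − (y + 36.0)² with x = -1.495, y = 49.698, so z ≈ 27.006 ≈ 27.0 km.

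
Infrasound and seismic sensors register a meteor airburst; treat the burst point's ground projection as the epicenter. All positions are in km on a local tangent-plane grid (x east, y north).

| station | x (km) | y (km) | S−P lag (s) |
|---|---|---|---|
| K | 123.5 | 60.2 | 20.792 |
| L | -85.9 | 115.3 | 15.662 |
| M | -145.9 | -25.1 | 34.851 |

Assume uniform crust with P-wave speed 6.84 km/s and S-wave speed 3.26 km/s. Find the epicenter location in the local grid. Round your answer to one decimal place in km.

Distance from S−P lag: d = Δt · v_P v_S / (v_P − v_S) = Δt · (6.84·3.26)/(6.84−3.26) ≈ 6.2286·Δt.
So d_K = 129.51, d_L = 97.55, d_M = 217.07 km.
Circle about each station: (x − 123.5)² + (y − 60.2)² = 129.51²; (x + 85.9)² + (y − 115.3)² = 97.55²; (x + 145.9)² + (y + 25.1)² = 217.07².
Subtracting the K equation from the L and M equations removes the quadratic terms:
-418.8 x + 110.2 y = 9053.45
-538.8 x − 170.6 y = -27306.01
Solving the 2×2 system: x ≈ 11.2, y ≈ 124.7 km.

11.2 km east, 124.7 km north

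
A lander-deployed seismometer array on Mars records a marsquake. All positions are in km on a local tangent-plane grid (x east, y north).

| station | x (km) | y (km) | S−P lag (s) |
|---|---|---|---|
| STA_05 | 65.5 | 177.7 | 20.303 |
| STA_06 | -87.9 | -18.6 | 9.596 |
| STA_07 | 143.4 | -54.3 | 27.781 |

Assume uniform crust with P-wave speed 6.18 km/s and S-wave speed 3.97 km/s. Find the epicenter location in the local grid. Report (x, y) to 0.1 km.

x ≈ -135.9 km, y ≈ 76.5 km

Distance from S−P lag: d = Δt · v_P v_S / (v_P − v_S) = Δt · (6.18·3.97)/(6.18−3.97) ≈ 11.1016·Δt.
So d_STA_05 = 225.40, d_STA_06 = 106.53, d_STA_07 = 308.41 km.
Circle about each station: (x − 65.5)² + (y − 177.7)² = 225.40²; (x + 87.9)² + (y + 18.6)² = 106.53²; (x − 143.4)² + (y + 54.3)² = 308.41².
Subtracting the STA_05 equation from the STA_06 and STA_07 equations removes the quadratic terms:
-306.8 x − 392.6 y = 11661.35
155.8 x − 464.0 y = -56667.06
Solving the 2×2 system: x ≈ -135.9, y ≈ 76.5 km.
Check against STA_05 (with the unrounded x, y): √((x − 65.5)²+(y − 177.7)²) = 225.40 ≈ 225.40 km. ✓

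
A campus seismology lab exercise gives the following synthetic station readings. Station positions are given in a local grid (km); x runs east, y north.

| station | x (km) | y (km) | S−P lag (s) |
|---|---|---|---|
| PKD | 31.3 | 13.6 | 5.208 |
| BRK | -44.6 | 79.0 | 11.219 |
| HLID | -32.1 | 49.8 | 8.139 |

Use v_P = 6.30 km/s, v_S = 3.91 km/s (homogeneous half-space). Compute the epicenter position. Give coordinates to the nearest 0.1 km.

-2.0 km east, -28.5 km north

Distance from S−P lag: d = Δt · v_P v_S / (v_P − v_S) = Δt · (6.30·3.91)/(6.30−3.91) ≈ 10.3067·Δt.
So d_PKD = 53.68, d_BRK = 115.63, d_HLID = 83.89 km.
Circle about each station: (x − 31.3)² + (y − 13.6)² = 53.68²; (x + 44.6)² + (y − 79.0)² = 115.63²; (x + 32.1)² + (y − 49.8)² = 83.89².
Subtracting the PKD equation from the BRK and HLID equations removes the quadratic terms:
-151.8 x + 130.8 y = -3423.24
-126.8 x + 72.4 y = -1810.19
Solving the 2×2 system: x ≈ -2.0, y ≈ -28.5 km.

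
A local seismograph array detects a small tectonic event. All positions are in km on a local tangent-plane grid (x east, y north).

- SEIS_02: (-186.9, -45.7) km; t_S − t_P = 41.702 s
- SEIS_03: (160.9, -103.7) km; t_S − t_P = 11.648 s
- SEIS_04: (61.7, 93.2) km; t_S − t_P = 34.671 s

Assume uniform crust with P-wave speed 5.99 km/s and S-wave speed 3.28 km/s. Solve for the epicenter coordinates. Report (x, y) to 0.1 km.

Distance from S−P lag: d = Δt · v_P v_S / (v_P − v_S) = Δt · (5.99·3.28)/(5.99−3.28) ≈ 7.2499·Δt.
So d_SEIS_02 = 302.33, d_SEIS_03 = 84.45, d_SEIS_04 = 251.36 km.
Circle about each station: (x + 186.9)² + (y + 45.7)² = 302.33²; (x − 160.9)² + (y + 103.7)² = 84.45²; (x − 61.7)² + (y − 93.2)² = 251.36².
Subtracting the SEIS_02 equation from the SEIS_03 and SEIS_04 equations removes the quadratic terms:
695.6 x − 116.0 y = 83894.03
497.2 x + 277.8 y = 3694.61
Solving the 2×2 system: x ≈ 94.6, y ≈ -156.0 km.

(94.6, -156.0)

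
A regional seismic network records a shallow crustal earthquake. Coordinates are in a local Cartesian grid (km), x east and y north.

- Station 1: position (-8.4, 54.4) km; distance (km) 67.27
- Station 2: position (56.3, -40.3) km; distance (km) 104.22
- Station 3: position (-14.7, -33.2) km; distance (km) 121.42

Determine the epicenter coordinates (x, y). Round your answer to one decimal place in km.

58.2 km east, 63.9 km north

Circle about each station: (x + 8.4)² + (y − 54.4)² = 67.27²; (x − 56.3)² + (y + 40.3)² = 104.22²; (x + 14.7)² + (y + 33.2)² = 121.42².
Subtracting pairs of circle equations eliminates x²+y² and gives linear equations (the radical axes):
129.4 x − 189.4 y = -4572.70
-12.6 x − 175.2 y = -11929.15
Solving the 2×2 system: x ≈ 58.2, y ≈ 63.9 km.
Check against Station 1 (with the unrounded x, y): √((x + 8.4)²+(y − 54.4)²) = 67.27 ≈ 67.27 km. ✓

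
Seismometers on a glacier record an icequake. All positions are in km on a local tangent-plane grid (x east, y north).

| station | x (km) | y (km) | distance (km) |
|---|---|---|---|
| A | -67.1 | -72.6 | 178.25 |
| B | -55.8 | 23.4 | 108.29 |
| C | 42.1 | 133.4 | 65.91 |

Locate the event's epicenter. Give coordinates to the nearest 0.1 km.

43.1 km east, 67.5 km north

Circle about each station: (x + 67.1)² + (y + 72.6)² = 178.25²; (x + 55.8)² + (y − 23.4)² = 108.29²; (x − 42.1)² + (y − 133.4)² = 65.91².
Subtracting the A equation from the B and C equations removes the quadratic terms:
22.6 x + 192.0 y = 13934.37
218.4 x + 412.0 y = 37223.73
Solving the 2×2 system: x ≈ 43.1, y ≈ 67.5 km.
Check against A (with the unrounded x, y): √((x + 67.1)²+(y + 72.6)²) = 178.25 ≈ 178.25 km. ✓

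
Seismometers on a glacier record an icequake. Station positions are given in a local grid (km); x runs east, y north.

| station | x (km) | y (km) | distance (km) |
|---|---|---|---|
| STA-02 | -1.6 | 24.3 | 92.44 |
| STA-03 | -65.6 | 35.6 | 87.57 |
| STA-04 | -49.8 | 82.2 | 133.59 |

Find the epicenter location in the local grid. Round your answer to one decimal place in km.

-54.8 km east, -51.3 km north

Circle about each station: (x + 1.6)² + (y − 24.3)² = 92.44²; (x + 65.6)² + (y − 35.6)² = 87.57²; (x + 49.8)² + (y − 82.2)² = 133.59².
Subtracting pairs of circle equations eliminates x²+y² and gives linear equations (the radical axes):
-128.0 x + 22.6 y = 5854.32
-96.4 x + 115.8 y = -657.30
Solving the 2×2 system: x ≈ -54.8, y ≈ -51.3 km.
Check against STA-02 (with the unrounded x, y): √((x + 1.6)²+(y − 24.3)²) = 92.43 ≈ 92.44 km. ✓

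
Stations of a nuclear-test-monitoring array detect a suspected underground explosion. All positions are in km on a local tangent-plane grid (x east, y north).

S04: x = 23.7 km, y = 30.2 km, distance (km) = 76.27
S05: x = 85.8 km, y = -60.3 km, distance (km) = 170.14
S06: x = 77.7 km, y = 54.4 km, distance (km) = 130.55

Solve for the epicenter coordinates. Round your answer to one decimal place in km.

x ≈ -52.0 km, y ≈ 39.5 km

Circle about each station: (x − 23.7)² + (y − 30.2)² = 76.27²; (x − 85.8)² + (y + 60.3)² = 170.14²; (x − 77.7)² + (y − 54.4)² = 130.55².
Subtracting pairs of circle equations eliminates x²+y² and gives linear equations (the radical axes):
124.2 x − 181.0 y = -13606.51
108.0 x + 48.4 y = -3703.27
Solving the 2×2 system: x ≈ -52.0, y ≈ 39.5 km.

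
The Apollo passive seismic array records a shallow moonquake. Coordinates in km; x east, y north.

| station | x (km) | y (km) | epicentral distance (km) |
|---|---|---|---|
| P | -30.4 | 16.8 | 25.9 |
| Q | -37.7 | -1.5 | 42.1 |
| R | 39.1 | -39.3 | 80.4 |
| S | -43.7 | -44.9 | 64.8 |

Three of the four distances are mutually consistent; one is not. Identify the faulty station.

S

Solve using three stations at a time. Using P, Q, R (subtract circle equations pairwise → linear system) gives (x, y) ≈ (-6.6, 26.8).
Distances from that point to each station vs reported:
  P: calculated 25.8 vs reported 25.9 → residual 0.1 km
  Q: calculated 42.0 vs reported 42.1 → residual 0.1 km
  R: calculated 80.4 vs reported 80.4 → residual 0.0 km
  S: calculated 80.7 vs reported 64.8 → residual 15.9 km
P, Q, R are mutually consistent (residuals ≈ 0); S is off by 15.9 km.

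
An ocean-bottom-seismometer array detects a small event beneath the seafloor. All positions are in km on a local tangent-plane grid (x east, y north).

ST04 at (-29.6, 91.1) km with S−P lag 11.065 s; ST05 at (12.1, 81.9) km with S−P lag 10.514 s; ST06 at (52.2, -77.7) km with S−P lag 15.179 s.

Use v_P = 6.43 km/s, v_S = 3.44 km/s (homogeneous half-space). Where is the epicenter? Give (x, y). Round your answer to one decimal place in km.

-17.8 km east, 10.1 km north

Distance from S−P lag: d = Δt · v_P v_S / (v_P − v_S) = Δt · (6.43·3.44)/(6.43−3.44) ≈ 7.3977·Δt.
So d_ST04 = 81.86, d_ST05 = 77.78, d_ST06 = 112.29 km.
Circle about each station: (x + 29.6)² + (y − 91.1)² = 81.86²; (x − 12.1)² + (y − 81.9)² = 77.78²; (x − 52.2)² + (y + 77.7)² = 112.29².
Subtracting the ST04 equation from the ST05 and ST06 equations removes the quadratic terms:
83.4 x − 18.4 y = -1670.02
163.6 x − 337.6 y = -6321.22
Solving the 2×2 system: x ≈ -17.8, y ≈ 10.1 km.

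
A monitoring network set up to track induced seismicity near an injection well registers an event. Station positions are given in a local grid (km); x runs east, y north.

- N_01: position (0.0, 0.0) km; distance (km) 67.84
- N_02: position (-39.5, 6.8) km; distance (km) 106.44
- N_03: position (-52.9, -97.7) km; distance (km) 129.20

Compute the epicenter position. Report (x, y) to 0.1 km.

Circle about each station: x² + y² = 67.84²; (x + 39.5)² + (y − 6.8)² = 106.44²; (x + 52.9)² + (y + 97.7)² = 129.20².
Subtracting the N_01 equation from the N_02 and N_03 equations removes the quadratic terms:
-79.0 x + 13.6 y = -5120.72
-105.8 x − 195.4 y = 253.33
Solving the 2×2 system: x ≈ 59.1, y ≈ -33.3 km.

59.1 km east, -33.3 km north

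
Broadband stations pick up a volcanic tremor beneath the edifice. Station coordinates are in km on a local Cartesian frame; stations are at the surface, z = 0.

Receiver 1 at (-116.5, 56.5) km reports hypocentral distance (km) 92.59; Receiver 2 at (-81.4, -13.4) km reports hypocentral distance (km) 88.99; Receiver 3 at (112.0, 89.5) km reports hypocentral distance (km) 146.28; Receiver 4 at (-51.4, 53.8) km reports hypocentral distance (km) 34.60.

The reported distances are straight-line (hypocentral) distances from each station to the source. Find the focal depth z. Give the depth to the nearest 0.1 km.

Each station gives a sphere (x−x_i)² + (y−y_i)² + z² = d_i² (stations at z=0).
Subtracting the Receiver 1 sphere from Receiver 2 and Receiver 3: z² cancels, leaving linear equations in x and y:
70.2 x − 139.8 y = -9305.29
457.0 x + 66.0 y = -9035.18
Solving: x ≈ -27.397, y ≈ 52.804 km (keep extra digits for the depth step; rounded: -27.4, 52.8).
Then from the Receiver 1 sphere: z² = 92.59² − (x + 116.5)² − (y − 56.5)² with x = -27.397, y = 52.804, so z ≈ 24.898 ≈ 24.9 km.

24.9 km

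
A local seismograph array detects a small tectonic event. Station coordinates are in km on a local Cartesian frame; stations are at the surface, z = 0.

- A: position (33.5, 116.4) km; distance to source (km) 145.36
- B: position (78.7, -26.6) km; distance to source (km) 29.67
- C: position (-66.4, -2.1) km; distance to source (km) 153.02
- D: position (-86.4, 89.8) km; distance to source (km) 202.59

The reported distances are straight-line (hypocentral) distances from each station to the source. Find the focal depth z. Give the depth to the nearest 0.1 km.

Each station gives a sphere (x−x_i)² + (y−y_i)² + z² = d_i² (stations at z=0).
Subtracting the A sphere from B and C: z² cancels, leaving linear equations in x and y:
90.4 x − 286.0 y = 12479.26
-199.8 x − 237.0 y = -12543.43
Solving: x ≈ 83.304, y ≈ -17.303 km (keep extra digits for the depth step; rounded: 83.3, -17.3).
Then from the A sphere: z² = 145.36² − (x − 33.5)² − (y − 116.4)² with x = 83.304, y = -17.303, so z ≈ 27.796 ≈ 27.8 km.

27.8 km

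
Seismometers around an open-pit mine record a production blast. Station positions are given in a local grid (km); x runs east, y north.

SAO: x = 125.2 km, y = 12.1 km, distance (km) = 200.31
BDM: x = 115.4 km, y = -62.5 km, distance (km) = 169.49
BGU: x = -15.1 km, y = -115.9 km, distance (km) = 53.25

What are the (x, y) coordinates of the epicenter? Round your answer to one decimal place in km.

Circle about each station: (x − 125.2)² + (y − 12.1)² = 200.31²; (x − 115.4)² + (y + 62.5)² = 169.49²; (x + 15.1)² + (y + 115.9)² = 53.25².
Subtracting pairs of circle equations eliminates x²+y² and gives linear equations (the radical axes):
-19.6 x − 149.2 y = 12799.20
-280.6 x − 256.0 y = 35127.90
Solving the 2×2 system: x ≈ -53.3, y ≈ -78.8 km.

(-53.3, -78.8)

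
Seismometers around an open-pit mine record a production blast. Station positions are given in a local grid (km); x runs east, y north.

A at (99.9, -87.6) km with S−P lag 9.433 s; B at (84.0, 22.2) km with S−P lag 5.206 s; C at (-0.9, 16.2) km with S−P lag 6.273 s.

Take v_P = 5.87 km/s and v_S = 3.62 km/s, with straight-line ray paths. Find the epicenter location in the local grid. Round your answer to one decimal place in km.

Distance from S−P lag: d = Δt · v_P v_S / (v_P − v_S) = Δt · (5.87·3.62)/(5.87−3.62) ≈ 9.4442·Δt.
So d_A = 89.09, d_B = 49.17, d_C = 59.24 km.
Circle about each station: (x − 99.9)² + (y + 87.6)² = 89.09²; (x − 84.0)² + (y − 22.2)² = 49.17²; (x + 0.9)² + (y − 16.2)² = 59.24².
Subtracting the A equation from the B and C equations removes the quadratic terms:
-31.8 x + 219.6 y = -4585.59
-201.6 x + 207.6 y = -12962.87
Solving the 2×2 system: x ≈ 50.3, y ≈ -13.6 km.

(50.3, -13.6)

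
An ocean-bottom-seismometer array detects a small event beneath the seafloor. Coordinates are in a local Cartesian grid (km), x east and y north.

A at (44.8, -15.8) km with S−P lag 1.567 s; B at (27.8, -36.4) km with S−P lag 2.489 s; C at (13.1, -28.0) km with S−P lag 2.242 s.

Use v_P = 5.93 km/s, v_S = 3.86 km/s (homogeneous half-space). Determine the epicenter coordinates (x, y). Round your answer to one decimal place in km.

28.9 km east, -8.9 km north

Distance from S−P lag: d = Δt · v_P v_S / (v_P − v_S) = Δt · (5.93·3.86)/(5.93−3.86) ≈ 11.0579·Δt.
So d_A = 17.33, d_B = 27.52, d_C = 24.79 km.
Circle about each station: (x − 44.8)² + (y + 15.8)² = 17.33²; (x − 27.8)² + (y + 36.4)² = 27.52²; (x − 13.1)² + (y + 28.0)² = 24.79².
Subtracting the A equation from the B and C equations removes the quadratic terms:
-34.0 x − 41.2 y = -615.90
-63.4 x − 24.4 y = -1615.29
Solving the 2×2 system: x ≈ 28.9, y ≈ -8.9 km.
Check against A (with the unrounded x, y): √((x − 44.8)²+(y + 15.8)²) = 17.33 ≈ 17.33 km. ✓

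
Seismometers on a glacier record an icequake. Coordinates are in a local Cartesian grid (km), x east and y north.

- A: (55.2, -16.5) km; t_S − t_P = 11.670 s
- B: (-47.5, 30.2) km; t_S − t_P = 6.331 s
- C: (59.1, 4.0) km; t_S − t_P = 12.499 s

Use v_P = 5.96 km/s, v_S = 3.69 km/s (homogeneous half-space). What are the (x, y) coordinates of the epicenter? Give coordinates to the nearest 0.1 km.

x ≈ -57.0 km, y ≈ -30.4 km

Distance from S−P lag: d = Δt · v_P v_S / (v_P − v_S) = Δt · (5.96·3.69)/(5.96−3.69) ≈ 9.6883·Δt.
So d_A = 113.06, d_B = 61.34, d_C = 121.09 km.
Circle about each station: (x − 55.2)² + (y + 16.5)² = 113.06²; (x + 47.5)² + (y − 30.2)² = 61.34²; (x − 59.1)² + (y − 4.0)² = 121.09².
Subtracting the A equation from the B and C equations removes the quadratic terms:
-205.4 x + 93.4 y = 8868.97
7.8 x + 41.0 y = -1690.70
Solving the 2×2 system: x ≈ -57.0, y ≈ -30.4 km.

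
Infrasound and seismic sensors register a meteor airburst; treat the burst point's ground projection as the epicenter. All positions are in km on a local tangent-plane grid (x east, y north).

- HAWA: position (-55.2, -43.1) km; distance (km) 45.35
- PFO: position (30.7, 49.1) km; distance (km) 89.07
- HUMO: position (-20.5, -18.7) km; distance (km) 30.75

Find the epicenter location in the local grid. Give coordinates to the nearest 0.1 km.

Circle about each station: (x + 55.2)² + (y + 43.1)² = 45.35²; (x − 30.7)² + (y − 49.1)² = 89.07²; (x + 20.5)² + (y + 18.7)² = 30.75².
Subtracting the HAWA equation from the PFO and HUMO equations removes the quadratic terms:
171.8 x + 184.4 y = -7428.19
69.4 x + 48.8 y = -3023.65
Solving the 2×2 system: x ≈ -44.2, y ≈ 0.9 km.

x ≈ -44.2 km, y ≈ 0.9 km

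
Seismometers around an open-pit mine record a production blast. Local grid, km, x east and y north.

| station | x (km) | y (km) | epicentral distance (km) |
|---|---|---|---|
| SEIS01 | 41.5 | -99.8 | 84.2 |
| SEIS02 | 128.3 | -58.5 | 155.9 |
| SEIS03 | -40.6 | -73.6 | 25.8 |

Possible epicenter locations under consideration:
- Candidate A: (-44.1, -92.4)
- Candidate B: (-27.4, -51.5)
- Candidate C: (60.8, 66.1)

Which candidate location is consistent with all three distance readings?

For each candidate, compare |candidate − station| to the reported distance:
Candidate A: residuals SEIS01 1.7, SEIS02 19.8, SEIS03 6.7 → max 19.8 km
Candidate B: residuals SEIS01 0.1, SEIS02 0.0, SEIS03 0.1 → max 0.1 km
Candidate C: residuals SEIS01 82.8, SEIS02 14.2, SEIS03 146.8 → max 146.8 km
Only Candidate B has all residuals ≈ 0.

Candidate B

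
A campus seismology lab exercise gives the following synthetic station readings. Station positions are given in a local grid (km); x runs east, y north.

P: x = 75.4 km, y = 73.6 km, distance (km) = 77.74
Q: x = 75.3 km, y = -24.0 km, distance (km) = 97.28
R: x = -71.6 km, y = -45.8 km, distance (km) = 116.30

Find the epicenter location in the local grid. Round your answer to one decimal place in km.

Circle about each station: (x − 75.4)² + (y − 73.6)² = 77.74²; (x − 75.3)² + (y + 24.0)² = 97.28²; (x + 71.6)² + (y + 45.8)² = 116.30².
Subtracting the P equation from the Q and R equations removes the quadratic terms:
-0.2 x − 195.2 y = -8275.92
-294.0 x − 238.8 y = -11360.10
Solving the 2×2 system: x ≈ 4.2, y ≈ 42.4 km.

x ≈ 4.2 km, y ≈ 42.4 km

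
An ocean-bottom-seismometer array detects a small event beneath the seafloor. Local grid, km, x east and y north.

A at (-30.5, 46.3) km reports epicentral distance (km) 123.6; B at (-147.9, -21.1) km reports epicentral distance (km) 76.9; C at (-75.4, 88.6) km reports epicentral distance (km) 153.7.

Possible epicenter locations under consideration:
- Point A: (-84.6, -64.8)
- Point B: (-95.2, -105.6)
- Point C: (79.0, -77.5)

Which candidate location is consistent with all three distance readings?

For each candidate, compare |candidate − station| to the reported distance:
Point A: residuals A 0.0, B 0.0, C 0.0 → max 0.0 km
Point B: residuals A 41.5, B 22.7, C 41.5 → max 41.5 km
Point C: residuals A 41.7, B 156.9, C 73.1 → max 156.9 km
Only Point A has all residuals ≈ 0.

Point A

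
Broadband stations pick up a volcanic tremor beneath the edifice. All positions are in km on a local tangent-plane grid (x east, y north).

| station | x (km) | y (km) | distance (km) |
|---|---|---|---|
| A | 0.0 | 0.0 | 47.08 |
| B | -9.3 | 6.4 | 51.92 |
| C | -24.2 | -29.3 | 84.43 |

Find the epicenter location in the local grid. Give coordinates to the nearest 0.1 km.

38.0 km east, 27.8 km north

Circle about each station: x² + y² = 47.08²; (x + 9.3)² + (y − 6.4)² = 51.92²; (x + 24.2)² + (y + 29.3)² = 84.43².
Subtracting pairs of circle equations eliminates x²+y² and gives linear equations (the radical axes):
-18.6 x + 12.8 y = -351.71
-48.4 x − 58.6 y = -3467.77
Solving the 2×2 system: x ≈ 38.0, y ≈ 27.8 km.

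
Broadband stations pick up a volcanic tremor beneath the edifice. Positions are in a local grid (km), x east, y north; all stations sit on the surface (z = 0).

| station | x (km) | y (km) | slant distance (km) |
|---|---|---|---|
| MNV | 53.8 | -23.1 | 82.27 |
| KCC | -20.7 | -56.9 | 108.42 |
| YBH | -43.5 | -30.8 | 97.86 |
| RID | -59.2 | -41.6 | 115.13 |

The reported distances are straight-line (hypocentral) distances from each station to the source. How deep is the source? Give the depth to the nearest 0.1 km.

Each station gives a sphere (x−x_i)² + (y−y_i)² + z² = d_i² (stations at z=0).
Subtracting the MNV sphere from KCC and YBH: z² cancels, leaving linear equations in x and y:
-149.0 x − 67.6 y = -4748.49
-194.6 x − 15.4 y = -3395.39
Solving: x ≈ 14.401, y ≈ 38.502 km (keep extra digits for the depth step; rounded: 14.4, 38.5).
Then from the MNV sphere: z² = 82.27² − (x − 53.8)² − (y + 23.1)² with x = 14.401, y = 38.502, so z ≈ 37.700 ≈ 37.7 km.

z ≈ 37.7 km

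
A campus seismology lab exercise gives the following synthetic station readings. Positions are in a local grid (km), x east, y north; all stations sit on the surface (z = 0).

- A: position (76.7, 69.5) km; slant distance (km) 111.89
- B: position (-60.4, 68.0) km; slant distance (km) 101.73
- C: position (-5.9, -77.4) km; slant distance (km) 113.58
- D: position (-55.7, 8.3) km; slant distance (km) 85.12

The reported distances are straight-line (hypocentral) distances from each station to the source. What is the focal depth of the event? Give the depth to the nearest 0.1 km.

Each station gives a sphere (x−x_i)² + (y−y_i)² + z² = d_i² (stations at z=0).
Subtracting the A sphere from B and C: z² cancels, leaving linear equations in x and y:
-274.2 x − 3.0 y = -270.60
-165.2 x − 293.8 y = -5068.61
Solving: x ≈ 0.803, y ≈ 16.800 km (keep extra digits for the depth step; rounded: 0.8, 16.8).
Then from the A sphere: z² = 111.89² − (x − 76.7)² − (y − 69.5)² with x = 0.803, y = 16.800, so z ≈ 63.101 ≈ 63.1 km.

depth ≈ 63.1 km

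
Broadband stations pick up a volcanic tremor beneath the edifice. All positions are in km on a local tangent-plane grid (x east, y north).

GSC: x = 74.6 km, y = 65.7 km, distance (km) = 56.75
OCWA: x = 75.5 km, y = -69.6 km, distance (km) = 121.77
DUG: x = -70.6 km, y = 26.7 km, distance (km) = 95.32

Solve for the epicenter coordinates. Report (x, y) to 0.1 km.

23.7 km east, 40.6 km north

Circle about each station: (x − 74.6)² + (y − 65.7)² = 56.75²; (x − 75.5)² + (y + 69.6)² = 121.77²; (x + 70.6)² + (y − 26.7)² = 95.32².
Subtracting the GSC equation from the OCWA and DUG equations removes the quadratic terms:
1.8 x − 270.6 y = -10944.61
-290.4 x − 78.0 y = -10049.74
Solving the 2×2 system: x ≈ 23.7, y ≈ 40.6 km.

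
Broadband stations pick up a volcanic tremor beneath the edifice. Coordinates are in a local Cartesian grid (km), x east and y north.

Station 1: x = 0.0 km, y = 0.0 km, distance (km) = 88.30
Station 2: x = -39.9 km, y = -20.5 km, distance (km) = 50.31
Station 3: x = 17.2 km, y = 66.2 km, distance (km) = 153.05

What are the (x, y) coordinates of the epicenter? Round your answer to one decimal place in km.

Circle about each station: x² + y² = 88.30²; (x + 39.9)² + (y + 20.5)² = 50.31²; (x − 17.2)² + (y − 66.2)² = 153.05².
Subtracting the Station 1 equation from the Station 2 and Station 3 equations removes the quadratic terms:
-79.8 x − 41.0 y = 7278.05
34.4 x + 132.4 y = -10949.13
Solving the 2×2 system: x ≈ -56.2, y ≈ -68.1 km.

x ≈ -56.2 km, y ≈ -68.1 km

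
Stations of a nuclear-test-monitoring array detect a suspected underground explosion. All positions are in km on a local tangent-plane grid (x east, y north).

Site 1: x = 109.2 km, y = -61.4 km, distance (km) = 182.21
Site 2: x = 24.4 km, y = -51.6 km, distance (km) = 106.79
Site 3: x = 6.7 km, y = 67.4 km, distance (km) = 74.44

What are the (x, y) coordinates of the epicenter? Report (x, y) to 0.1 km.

-52.6 km east, 22.4 km north

Circle about each station: (x − 109.2)² + (y + 61.4)² = 182.21²; (x − 24.4)² + (y + 51.6)² = 106.79²; (x − 6.7)² + (y − 67.4)² = 74.44².
Subtracting pairs of circle equations eliminates x²+y² and gives linear equations (the radical axes):
-169.6 x + 19.6 y = 9359.70
-205.0 x + 257.6 y = 16552.22
Solving the 2×2 system: x ≈ -52.6, y ≈ 22.4 km.
Check against Site 1 (with the unrounded x, y): √((x − 109.2)²+(y + 61.4)²) = 182.21 ≈ 182.21 km. ✓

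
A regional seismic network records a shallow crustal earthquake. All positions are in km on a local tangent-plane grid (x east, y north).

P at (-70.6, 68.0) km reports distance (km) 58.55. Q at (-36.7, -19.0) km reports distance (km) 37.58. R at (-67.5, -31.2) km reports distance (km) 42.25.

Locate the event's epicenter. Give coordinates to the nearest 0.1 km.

Circle about each station: (x + 70.6)² + (y − 68.0)² = 58.55²; (x + 36.7)² + (y + 19.0)² = 37.58²; (x + 67.5)² + (y + 31.2)² = 42.25².
Subtracting the P equation from the Q and R equations removes the quadratic terms:
67.8 x − 174.0 y = -5884.62
6.2 x − 198.4 y = -2435.63
Solving the 2×2 system: x ≈ -60.1, y ≈ 10.4 km.
Check against P (with the unrounded x, y): √((x + 70.6)²+(y − 68.0)²) = 58.55 ≈ 58.55 km. ✓

(-60.1, 10.4)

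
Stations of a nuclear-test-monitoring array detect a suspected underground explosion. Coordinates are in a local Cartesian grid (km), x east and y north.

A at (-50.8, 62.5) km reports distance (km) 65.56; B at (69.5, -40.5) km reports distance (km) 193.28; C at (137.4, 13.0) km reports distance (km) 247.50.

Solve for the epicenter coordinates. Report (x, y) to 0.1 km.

(-109.3, 32.9)

Circle about each station: (x + 50.8)² + (y − 62.5)² = 65.56²; (x − 69.5)² + (y + 40.5)² = 193.28²; (x − 137.4)² + (y − 13.0)² = 247.50².
Subtracting the A equation from the B and C equations removes the quadratic terms:
240.6 x − 206.0 y = -33075.43
376.4 x − 99.0 y = -44397.27
Solving the 2×2 system: x ≈ -109.3, y ≈ 32.9 km.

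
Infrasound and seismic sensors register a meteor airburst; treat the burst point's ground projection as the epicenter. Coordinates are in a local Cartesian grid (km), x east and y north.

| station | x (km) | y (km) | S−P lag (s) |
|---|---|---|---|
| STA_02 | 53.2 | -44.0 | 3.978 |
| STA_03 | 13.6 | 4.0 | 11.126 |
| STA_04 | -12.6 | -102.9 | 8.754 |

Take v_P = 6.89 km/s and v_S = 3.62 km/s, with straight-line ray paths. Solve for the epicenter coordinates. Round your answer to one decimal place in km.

(47.5, -73.8)

Distance from S−P lag: d = Δt · v_P v_S / (v_P − v_S) = Δt · (6.89·3.62)/(6.89−3.62) ≈ 7.6275·Δt.
So d_STA_02 = 30.34, d_STA_03 = 84.86, d_STA_04 = 66.77 km.
Circle about each station: (x − 53.2)² + (y + 44.0)² = 30.34²; (x − 13.6)² + (y − 4.0)² = 84.86²; (x + 12.6)² + (y + 102.9)² = 66.77².
Subtracting pairs of circle equations eliminates x²+y² and gives linear equations (the radical axes):
-79.2 x + 96.0 y = -10845.98
-131.6 x − 117.8 y = 2443.21
Solving the 2×2 system: x ≈ 47.5, y ≈ -73.8 km.
Check against STA_02 (with the unrounded x, y): √((x − 53.2)²+(y + 44.0)²) = 30.34 ≈ 30.34 km. ✓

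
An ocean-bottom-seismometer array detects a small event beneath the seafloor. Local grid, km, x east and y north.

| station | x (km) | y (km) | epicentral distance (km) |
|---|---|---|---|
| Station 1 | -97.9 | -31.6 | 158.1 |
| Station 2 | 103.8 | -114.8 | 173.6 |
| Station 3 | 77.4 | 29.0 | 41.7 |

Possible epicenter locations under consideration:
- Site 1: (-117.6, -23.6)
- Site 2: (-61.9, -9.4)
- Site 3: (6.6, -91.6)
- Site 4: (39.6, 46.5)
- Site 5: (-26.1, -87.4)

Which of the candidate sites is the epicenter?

Site 4

For each candidate, compare |candidate − station| to the reported distance:
Site 1: residuals Station 1 136.8, Station 2 65.8, Station 3 160.3 → max 160.3 km
Site 2: residuals Station 1 115.8, Station 2 22.8, Station 3 102.8 → max 115.8 km
Site 3: residuals Station 1 37.6, Station 2 73.7, Station 3 98.1 → max 98.1 km
Site 4: residuals Station 1 0.0, Station 2 0.0, Station 3 0.0 → max 0.0 km
Site 5: residuals Station 1 67.2, Station 2 40.8, Station 3 114.1 → max 114.1 km
Only Site 4 has all residuals ≈ 0.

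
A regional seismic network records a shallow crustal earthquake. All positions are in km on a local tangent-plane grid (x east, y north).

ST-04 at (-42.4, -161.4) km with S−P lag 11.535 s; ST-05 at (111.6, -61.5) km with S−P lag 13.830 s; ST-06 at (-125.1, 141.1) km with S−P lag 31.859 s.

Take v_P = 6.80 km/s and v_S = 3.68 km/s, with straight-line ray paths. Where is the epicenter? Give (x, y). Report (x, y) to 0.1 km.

2.3 km east, -80.4 km north

Distance from S−P lag: d = Δt · v_P v_S / (v_P − v_S) = Δt · (6.80·3.68)/(6.80−3.68) ≈ 8.0205·Δt.
So d_ST-04 = 92.52, d_ST-05 = 110.92, d_ST-06 = 255.53 km.
Circle about each station: (x + 42.4)² + (y + 161.4)² = 92.52²; (x − 111.6)² + (y + 61.5)² = 110.92²; (x + 125.1)² + (y − 141.1)² = 255.53².
Subtracting pairs of circle equations eliminates x²+y² and gives linear equations (the radical axes):
308.0 x + 199.8 y = -15354.21
-165.4 x + 605.0 y = -49024.13
Solving the 2×2 system: x ≈ 2.3, y ≈ -80.4 km.
Check against ST-04 (with the unrounded x, y): √((x + 42.4)²+(y + 161.4)²) = 92.52 ≈ 92.52 km. ✓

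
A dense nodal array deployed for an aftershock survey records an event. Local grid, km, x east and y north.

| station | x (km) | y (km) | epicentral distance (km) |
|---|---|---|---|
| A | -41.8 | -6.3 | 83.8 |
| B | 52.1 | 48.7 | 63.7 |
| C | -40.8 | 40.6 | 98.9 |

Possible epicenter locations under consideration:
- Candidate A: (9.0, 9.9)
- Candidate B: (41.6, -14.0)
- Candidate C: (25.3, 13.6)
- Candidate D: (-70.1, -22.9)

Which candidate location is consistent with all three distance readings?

Candidate B

For each candidate, compare |candidate − station| to the reported distance:
Candidate A: residuals A 30.5, B 5.7, C 40.4 → max 40.4 km
Candidate B: residuals A 0.0, B 0.1, C 0.1 → max 0.1 km
Candidate C: residuals A 13.8, B 19.5, C 27.5 → max 27.5 km
Candidate D: residuals A 51.0, B 77.9, C 29.0 → max 77.9 km
Only Candidate B has all residuals ≈ 0.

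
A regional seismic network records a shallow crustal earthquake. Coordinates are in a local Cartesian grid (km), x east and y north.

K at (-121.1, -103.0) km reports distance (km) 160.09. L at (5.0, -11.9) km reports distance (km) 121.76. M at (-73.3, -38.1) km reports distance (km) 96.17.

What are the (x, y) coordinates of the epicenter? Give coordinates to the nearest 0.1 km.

Circle about each station: (x + 121.1)² + (y + 103.0)² = 160.09²; (x − 5.0)² + (y + 11.9)² = 121.76²; (x + 73.3)² + (y + 38.1)² = 96.17².
Subtracting pairs of circle equations eliminates x²+y² and gives linear equations (the radical axes):
252.2 x + 182.2 y = -14304.29
95.6 x + 129.8 y = -2069.57
Solving the 2×2 system: x ≈ -96.6, y ≈ 55.2 km.

(-96.6, 55.2)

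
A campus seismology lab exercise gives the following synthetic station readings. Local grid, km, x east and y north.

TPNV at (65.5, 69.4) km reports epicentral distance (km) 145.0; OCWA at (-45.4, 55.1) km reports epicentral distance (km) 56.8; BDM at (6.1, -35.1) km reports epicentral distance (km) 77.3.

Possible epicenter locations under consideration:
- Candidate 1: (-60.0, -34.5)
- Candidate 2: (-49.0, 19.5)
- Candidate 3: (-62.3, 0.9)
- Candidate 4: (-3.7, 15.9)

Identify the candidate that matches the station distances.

For each candidate, compare |candidate − station| to the reported distance:
Candidate 1: residuals TPNV 17.9, OCWA 34.0, BDM 11.2 → max 34.0 km
Candidate 2: residuals TPNV 20.1, OCWA 21.0, BDM 0.3 → max 21.0 km
Candidate 3: residuals TPNV 0.0, OCWA 0.0, BDM 0.0 → max 0.0 km
Candidate 4: residuals TPNV 57.5, OCWA 0.4, BDM 25.4 → max 57.5 km
Only Candidate 3 has all residuals ≈ 0.

Candidate 3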